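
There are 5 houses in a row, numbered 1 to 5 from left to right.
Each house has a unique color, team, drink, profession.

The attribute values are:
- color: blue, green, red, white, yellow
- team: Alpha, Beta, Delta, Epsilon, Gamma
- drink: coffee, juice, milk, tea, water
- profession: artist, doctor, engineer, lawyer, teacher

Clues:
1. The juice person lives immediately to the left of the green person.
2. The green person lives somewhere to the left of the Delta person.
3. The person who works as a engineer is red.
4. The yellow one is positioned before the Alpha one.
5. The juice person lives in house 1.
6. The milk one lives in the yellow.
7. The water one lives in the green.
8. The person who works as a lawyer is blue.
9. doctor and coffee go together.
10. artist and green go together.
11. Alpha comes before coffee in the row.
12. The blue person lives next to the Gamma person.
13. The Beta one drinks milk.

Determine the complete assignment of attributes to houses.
Solution:

House | Color | Team | Drink | Profession
-----------------------------------------
  1   | blue | Epsilon | juice | lawyer
  2   | green | Gamma | water | artist
  3   | yellow | Beta | milk | teacher
  4   | red | Alpha | tea | engineer
  5   | white | Delta | coffee | doctor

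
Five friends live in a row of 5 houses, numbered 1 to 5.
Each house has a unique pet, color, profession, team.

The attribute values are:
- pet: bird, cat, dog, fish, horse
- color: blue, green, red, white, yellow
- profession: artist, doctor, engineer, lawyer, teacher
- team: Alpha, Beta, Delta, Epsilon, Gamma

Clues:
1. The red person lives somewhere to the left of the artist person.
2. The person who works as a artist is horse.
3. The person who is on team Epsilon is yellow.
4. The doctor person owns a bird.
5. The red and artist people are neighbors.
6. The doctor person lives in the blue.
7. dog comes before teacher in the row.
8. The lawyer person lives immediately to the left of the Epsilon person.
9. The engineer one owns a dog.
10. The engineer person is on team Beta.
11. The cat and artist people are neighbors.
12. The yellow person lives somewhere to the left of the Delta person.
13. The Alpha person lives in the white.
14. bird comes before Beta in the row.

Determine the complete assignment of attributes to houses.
Solution:

House | Pet | Color | Profession | Team
---------------------------------------
  1   | cat | red | lawyer | Gamma
  2   | horse | yellow | artist | Epsilon
  3   | bird | blue | doctor | Delta
  4   | dog | green | engineer | Beta
  5   | fish | white | teacher | Alpha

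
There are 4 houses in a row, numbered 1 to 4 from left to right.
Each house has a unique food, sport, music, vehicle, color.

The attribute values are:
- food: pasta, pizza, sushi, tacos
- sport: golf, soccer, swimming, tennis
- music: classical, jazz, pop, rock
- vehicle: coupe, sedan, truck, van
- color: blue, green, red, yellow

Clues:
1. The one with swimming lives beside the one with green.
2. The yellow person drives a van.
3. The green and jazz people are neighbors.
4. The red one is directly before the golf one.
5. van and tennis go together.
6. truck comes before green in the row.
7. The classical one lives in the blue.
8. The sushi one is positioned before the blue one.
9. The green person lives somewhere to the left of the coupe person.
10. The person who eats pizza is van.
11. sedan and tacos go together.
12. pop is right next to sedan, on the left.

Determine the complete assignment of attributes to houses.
Solution:

House | Food | Sport | Music | Vehicle | Color
----------------------------------------------
  1   | sushi | swimming | pop | truck | red
  2   | tacos | golf | rock | sedan | green
  3   | pizza | tennis | jazz | van | yellow
  4   | pasta | soccer | classical | coupe | blue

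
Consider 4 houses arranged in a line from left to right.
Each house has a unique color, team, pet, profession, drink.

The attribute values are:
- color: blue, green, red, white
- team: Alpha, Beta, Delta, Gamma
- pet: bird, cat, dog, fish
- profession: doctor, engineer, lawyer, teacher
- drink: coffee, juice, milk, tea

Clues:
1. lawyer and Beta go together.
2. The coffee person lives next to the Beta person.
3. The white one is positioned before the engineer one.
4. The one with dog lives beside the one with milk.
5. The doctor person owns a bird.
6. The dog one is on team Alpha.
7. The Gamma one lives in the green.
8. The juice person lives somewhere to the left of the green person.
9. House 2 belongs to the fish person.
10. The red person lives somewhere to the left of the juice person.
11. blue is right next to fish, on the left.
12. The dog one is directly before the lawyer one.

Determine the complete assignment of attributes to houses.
Solution:

House | Color | Team | Pet | Profession | Drink
-----------------------------------------------
  1   | blue | Alpha | dog | teacher | coffee
  2   | red | Beta | fish | lawyer | milk
  3   | white | Delta | bird | doctor | juice
  4   | green | Gamma | cat | engineer | tea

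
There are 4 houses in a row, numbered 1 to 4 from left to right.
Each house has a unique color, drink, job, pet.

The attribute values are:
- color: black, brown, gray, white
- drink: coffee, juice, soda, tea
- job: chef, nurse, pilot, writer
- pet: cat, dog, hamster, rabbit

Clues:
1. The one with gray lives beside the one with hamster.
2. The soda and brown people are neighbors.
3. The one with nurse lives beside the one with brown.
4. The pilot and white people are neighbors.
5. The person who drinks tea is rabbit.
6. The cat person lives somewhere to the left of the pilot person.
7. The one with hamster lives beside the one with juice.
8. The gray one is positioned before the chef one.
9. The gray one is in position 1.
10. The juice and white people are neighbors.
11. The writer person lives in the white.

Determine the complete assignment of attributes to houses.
Solution:

House | Color | Drink | Job | Pet
---------------------------------
  1   | gray | soda | nurse | cat
  2   | brown | coffee | chef | hamster
  3   | black | juice | pilot | dog
  4   | white | tea | writer | rabbit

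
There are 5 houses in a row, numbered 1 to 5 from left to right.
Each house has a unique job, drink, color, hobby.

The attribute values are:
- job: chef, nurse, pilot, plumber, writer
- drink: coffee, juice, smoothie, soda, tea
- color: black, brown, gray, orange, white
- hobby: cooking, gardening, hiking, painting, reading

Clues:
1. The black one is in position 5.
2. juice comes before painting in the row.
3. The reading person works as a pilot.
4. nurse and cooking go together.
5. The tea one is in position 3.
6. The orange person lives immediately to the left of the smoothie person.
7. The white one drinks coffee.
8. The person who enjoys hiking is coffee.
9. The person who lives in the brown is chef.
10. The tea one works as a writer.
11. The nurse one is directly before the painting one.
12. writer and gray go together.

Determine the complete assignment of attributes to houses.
Solution:

House | Job | Drink | Color | Hobby
-----------------------------------
  1   | nurse | juice | orange | cooking
  2   | chef | smoothie | brown | painting
  3   | writer | tea | gray | gardening
  4   | plumber | coffee | white | hiking
  5   | pilot | soda | black | reading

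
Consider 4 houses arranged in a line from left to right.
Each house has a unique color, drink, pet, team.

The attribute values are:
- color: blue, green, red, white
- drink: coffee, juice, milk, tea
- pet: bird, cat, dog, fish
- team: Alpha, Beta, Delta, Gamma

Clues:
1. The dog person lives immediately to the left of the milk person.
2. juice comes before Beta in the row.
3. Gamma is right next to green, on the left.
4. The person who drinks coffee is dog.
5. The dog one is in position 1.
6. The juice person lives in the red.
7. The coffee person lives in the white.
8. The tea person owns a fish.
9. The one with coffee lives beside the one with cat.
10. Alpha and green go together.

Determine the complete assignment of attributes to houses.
Solution:

House | Color | Drink | Pet | Team
----------------------------------
  1   | white | coffee | dog | Gamma
  2   | green | milk | cat | Alpha
  3   | red | juice | bird | Delta
  4   | blue | tea | fish | Beta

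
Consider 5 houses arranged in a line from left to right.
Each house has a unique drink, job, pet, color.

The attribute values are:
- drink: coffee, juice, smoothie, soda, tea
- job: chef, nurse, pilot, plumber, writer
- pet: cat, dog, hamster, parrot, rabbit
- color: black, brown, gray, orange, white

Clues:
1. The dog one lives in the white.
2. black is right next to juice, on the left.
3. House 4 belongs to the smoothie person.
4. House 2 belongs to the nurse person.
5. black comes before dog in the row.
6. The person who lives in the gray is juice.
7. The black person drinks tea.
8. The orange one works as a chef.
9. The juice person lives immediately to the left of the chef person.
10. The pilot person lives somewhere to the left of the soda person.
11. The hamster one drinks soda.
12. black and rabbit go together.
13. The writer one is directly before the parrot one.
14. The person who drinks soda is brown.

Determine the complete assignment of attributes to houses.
Solution:

House | Drink | Job | Pet | Color
---------------------------------
  1   | tea | writer | rabbit | black
  2   | juice | nurse | parrot | gray
  3   | coffee | chef | cat | orange
  4   | smoothie | pilot | dog | white
  5   | soda | plumber | hamster | brown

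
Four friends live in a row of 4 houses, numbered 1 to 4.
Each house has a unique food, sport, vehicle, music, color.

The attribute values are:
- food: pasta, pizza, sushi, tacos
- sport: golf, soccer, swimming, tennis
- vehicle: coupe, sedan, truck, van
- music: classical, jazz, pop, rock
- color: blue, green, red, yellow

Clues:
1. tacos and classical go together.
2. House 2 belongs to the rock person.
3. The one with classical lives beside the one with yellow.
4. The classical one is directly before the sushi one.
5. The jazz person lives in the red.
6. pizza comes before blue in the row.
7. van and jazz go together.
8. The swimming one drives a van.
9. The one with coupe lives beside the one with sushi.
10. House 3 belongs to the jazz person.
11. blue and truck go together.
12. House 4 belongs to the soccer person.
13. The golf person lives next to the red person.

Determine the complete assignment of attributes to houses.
Solution:

House | Food | Sport | Vehicle | Music | Color
----------------------------------------------
  1   | tacos | tennis | coupe | classical | green
  2   | sushi | golf | sedan | rock | yellow
  3   | pizza | swimming | van | jazz | red
  4   | pasta | soccer | truck | pop | blue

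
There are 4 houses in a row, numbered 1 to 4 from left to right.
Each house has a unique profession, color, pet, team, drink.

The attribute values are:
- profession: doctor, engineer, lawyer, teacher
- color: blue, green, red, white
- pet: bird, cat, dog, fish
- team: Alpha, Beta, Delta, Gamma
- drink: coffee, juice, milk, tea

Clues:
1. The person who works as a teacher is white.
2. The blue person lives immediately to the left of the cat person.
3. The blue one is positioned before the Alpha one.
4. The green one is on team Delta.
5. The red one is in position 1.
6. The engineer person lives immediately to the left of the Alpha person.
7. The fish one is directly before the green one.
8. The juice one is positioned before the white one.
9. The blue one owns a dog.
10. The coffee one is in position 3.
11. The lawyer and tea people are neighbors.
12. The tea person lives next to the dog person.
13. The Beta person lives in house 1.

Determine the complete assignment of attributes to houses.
Solution:

House | Profession | Color | Pet | Team | Drink
-----------------------------------------------
  1   | lawyer | red | fish | Beta | juice
  2   | doctor | green | bird | Delta | tea
  3   | engineer | blue | dog | Gamma | coffee
  4   | teacher | white | cat | Alpha | milk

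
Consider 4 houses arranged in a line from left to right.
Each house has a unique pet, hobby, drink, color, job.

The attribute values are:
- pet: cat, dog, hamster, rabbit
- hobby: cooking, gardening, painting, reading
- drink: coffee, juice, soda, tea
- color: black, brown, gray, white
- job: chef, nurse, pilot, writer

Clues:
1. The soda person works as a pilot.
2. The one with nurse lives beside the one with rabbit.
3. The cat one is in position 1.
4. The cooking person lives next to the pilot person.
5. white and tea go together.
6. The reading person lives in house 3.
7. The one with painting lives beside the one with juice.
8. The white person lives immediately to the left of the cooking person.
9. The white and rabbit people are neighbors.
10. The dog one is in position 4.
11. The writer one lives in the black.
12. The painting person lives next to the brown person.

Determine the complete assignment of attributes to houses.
Solution:

House | Pet | Hobby | Drink | Color | Job
-----------------------------------------
  1   | cat | painting | tea | white | nurse
  2   | rabbit | cooking | juice | brown | chef
  3   | hamster | reading | soda | gray | pilot
  4   | dog | gardening | coffee | black | writer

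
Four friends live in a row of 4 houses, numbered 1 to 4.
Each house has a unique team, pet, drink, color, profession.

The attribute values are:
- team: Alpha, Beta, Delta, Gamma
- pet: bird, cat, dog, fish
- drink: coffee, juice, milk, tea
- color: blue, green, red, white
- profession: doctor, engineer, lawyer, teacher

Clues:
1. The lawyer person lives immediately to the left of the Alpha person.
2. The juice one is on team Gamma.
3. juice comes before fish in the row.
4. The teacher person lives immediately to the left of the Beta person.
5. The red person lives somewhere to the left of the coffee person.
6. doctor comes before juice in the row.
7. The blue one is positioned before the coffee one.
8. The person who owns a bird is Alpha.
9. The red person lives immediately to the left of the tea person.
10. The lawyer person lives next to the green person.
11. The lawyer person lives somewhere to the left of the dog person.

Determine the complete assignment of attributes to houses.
Solution:

House | Team | Pet | Drink | Color | Profession
-----------------------------------------------
  1   | Delta | cat | milk | red | lawyer
  2   | Alpha | bird | tea | green | doctor
  3   | Gamma | dog | juice | blue | teacher
  4   | Beta | fish | coffee | white | engineer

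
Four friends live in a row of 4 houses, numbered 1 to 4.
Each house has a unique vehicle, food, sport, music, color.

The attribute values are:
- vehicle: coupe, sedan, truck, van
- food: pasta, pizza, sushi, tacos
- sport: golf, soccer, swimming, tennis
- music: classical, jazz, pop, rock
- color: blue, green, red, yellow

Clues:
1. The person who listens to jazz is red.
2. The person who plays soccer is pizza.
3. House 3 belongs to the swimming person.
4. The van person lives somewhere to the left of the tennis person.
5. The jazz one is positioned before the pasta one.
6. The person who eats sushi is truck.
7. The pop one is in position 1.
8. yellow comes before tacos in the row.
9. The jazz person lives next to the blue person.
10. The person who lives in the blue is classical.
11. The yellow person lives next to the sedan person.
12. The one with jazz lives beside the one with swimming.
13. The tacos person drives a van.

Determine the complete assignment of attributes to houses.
Solution:

House | Vehicle | Food | Sport | Music | Color
----------------------------------------------
  1   | truck | sushi | golf | pop | yellow
  2   | sedan | pizza | soccer | jazz | red
  3   | van | tacos | swimming | classical | blue
  4   | coupe | pasta | tennis | rock | green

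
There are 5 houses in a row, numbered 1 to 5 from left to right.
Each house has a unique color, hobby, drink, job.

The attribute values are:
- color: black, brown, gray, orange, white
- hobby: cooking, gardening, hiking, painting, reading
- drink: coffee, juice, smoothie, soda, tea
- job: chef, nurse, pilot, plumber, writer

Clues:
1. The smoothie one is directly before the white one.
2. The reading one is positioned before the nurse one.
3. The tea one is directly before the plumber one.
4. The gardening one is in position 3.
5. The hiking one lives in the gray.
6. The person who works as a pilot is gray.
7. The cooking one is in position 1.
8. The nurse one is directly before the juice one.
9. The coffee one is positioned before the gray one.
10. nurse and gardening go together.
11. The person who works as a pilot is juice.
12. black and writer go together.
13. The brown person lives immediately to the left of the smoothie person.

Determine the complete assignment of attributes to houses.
Solution:

House | Color | Hobby | Drink | Job
-----------------------------------
  1   | brown | cooking | tea | chef
  2   | orange | reading | smoothie | plumber
  3   | white | gardening | coffee | nurse
  4   | gray | hiking | juice | pilot
  5   | black | painting | soda | writer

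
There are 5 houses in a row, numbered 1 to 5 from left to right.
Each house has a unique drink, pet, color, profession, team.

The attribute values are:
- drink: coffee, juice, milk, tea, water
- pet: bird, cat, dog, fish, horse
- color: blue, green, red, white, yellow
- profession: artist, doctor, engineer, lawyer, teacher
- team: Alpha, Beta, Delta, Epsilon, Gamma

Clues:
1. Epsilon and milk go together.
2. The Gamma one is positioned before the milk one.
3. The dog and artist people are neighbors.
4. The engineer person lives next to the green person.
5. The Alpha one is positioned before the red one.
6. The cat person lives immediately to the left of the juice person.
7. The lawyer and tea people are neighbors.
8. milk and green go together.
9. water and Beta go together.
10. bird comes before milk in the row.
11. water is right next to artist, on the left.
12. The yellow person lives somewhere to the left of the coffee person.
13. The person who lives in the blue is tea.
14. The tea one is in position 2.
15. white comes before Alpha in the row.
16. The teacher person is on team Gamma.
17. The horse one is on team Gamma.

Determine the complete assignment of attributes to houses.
Solution:

House | Drink | Pet | Color | Profession | Team
-----------------------------------------------
  1   | water | dog | white | lawyer | Beta
  2   | tea | cat | blue | artist | Alpha
  3   | juice | horse | yellow | teacher | Gamma
  4   | coffee | bird | red | engineer | Delta
  5   | milk | fish | green | doctor | Epsilon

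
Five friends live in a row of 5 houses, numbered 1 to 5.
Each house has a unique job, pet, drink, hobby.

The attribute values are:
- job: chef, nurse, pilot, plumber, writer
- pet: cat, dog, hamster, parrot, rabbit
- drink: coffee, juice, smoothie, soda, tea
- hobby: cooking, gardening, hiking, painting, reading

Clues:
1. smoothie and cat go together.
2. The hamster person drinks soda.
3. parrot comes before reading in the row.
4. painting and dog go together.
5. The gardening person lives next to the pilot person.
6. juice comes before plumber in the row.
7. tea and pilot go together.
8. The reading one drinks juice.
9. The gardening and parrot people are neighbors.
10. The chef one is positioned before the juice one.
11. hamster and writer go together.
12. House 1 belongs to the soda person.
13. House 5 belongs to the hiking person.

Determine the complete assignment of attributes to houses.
Solution:

House | Job | Pet | Drink | Hobby
---------------------------------
  1   | writer | hamster | soda | gardening
  2   | pilot | parrot | tea | cooking
  3   | chef | dog | coffee | painting
  4   | nurse | rabbit | juice | reading
  5   | plumber | cat | smoothie | hiking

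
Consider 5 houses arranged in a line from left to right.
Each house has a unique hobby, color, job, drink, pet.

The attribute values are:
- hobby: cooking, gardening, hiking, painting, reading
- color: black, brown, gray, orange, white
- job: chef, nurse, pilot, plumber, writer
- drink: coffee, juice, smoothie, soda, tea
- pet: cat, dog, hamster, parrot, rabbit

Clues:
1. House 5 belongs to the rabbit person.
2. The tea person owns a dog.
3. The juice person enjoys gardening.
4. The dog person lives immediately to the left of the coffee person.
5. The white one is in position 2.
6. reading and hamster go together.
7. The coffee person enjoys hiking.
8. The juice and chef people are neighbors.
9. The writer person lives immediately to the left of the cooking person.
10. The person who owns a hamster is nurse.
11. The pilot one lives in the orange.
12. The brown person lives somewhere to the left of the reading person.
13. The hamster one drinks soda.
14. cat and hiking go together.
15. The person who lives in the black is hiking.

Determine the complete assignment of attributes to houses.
Solution:

House | Hobby | Color | Job | Drink | Pet
-----------------------------------------
  1   | gardening | brown | writer | juice | parrot
  2   | cooking | white | chef | tea | dog
  3   | hiking | black | plumber | coffee | cat
  4   | reading | gray | nurse | soda | hamster
  5   | painting | orange | pilot | smoothie | rabbit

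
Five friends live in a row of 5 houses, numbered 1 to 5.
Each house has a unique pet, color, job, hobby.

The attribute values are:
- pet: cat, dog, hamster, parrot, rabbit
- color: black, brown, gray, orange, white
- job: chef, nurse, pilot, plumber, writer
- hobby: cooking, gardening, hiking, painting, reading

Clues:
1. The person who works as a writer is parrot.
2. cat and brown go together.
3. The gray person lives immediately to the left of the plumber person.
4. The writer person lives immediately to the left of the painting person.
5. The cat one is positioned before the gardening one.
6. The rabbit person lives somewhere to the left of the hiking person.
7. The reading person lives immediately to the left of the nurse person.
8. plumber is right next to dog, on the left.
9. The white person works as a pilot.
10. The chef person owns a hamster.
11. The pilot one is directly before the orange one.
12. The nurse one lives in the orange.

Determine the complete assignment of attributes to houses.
Solution:

House | Pet | Color | Job | Hobby
---------------------------------
  1   | parrot | gray | writer | cooking
  2   | cat | brown | plumber | painting
  3   | dog | white | pilot | reading
  4   | rabbit | orange | nurse | gardening
  5   | hamster | black | chef | hiking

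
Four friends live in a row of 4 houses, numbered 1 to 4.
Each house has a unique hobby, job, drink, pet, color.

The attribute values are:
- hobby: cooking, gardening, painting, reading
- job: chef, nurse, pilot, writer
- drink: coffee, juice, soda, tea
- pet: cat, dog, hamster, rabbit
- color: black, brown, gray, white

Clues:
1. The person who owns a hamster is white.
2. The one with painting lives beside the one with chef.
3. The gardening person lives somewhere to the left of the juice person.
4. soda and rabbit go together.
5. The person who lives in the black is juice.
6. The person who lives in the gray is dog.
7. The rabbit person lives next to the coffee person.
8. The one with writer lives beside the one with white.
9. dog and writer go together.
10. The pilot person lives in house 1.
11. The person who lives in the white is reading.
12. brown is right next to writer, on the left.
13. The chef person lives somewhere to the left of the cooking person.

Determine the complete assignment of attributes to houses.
Solution:

House | Hobby | Job | Drink | Pet | Color
-----------------------------------------
  1   | gardening | pilot | soda | rabbit | brown
  2   | painting | writer | coffee | dog | gray
  3   | reading | chef | tea | hamster | white
  4   | cooking | nurse | juice | cat | black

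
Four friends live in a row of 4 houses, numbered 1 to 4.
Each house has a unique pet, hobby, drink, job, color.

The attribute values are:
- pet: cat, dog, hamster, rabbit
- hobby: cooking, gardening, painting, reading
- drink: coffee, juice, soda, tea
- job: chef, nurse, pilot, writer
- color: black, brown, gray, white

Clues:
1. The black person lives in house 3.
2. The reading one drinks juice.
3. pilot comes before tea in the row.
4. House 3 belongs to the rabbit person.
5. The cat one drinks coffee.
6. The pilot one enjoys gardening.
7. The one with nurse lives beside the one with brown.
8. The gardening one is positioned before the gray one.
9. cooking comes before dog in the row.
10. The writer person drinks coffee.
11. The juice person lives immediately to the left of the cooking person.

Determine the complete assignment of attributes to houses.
Solution:

House | Pet | Hobby | Drink | Job | Color
-----------------------------------------
  1   | hamster | reading | juice | nurse | white
  2   | cat | cooking | coffee | writer | brown
  3   | rabbit | gardening | soda | pilot | black
  4   | dog | painting | tea | chef | gray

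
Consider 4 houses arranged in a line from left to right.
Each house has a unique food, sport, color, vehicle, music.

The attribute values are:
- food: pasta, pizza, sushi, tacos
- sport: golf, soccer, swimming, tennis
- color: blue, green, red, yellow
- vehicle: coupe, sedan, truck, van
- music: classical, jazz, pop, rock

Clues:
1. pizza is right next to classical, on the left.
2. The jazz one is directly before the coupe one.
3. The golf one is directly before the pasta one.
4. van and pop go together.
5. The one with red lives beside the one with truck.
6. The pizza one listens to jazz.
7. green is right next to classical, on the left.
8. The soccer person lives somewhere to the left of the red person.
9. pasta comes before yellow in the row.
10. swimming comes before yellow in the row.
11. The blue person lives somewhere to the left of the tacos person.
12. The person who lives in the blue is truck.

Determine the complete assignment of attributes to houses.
Solution:

House | Food | Sport | Color | Vehicle | Music
----------------------------------------------
  1   | pizza | soccer | green | sedan | jazz
  2   | sushi | golf | red | coupe | classical
  3   | pasta | swimming | blue | truck | rock
  4   | tacos | tennis | yellow | van | pop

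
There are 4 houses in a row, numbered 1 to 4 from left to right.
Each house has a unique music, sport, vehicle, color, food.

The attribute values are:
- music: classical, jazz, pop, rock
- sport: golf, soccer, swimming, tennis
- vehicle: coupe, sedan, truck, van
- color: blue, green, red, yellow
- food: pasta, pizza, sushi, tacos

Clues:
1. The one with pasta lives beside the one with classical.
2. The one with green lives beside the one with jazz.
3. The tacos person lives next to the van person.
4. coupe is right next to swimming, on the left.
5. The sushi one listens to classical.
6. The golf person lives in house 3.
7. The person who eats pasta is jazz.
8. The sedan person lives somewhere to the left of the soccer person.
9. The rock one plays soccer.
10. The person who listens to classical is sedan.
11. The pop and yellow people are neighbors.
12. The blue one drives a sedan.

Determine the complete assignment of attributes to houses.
Solution:

House | Music | Sport | Vehicle | Color | Food
----------------------------------------------
  1   | pop | tennis | coupe | green | tacos
  2   | jazz | swimming | van | yellow | pasta
  3   | classical | golf | sedan | blue | sushi
  4   | rock | soccer | truck | red | pizza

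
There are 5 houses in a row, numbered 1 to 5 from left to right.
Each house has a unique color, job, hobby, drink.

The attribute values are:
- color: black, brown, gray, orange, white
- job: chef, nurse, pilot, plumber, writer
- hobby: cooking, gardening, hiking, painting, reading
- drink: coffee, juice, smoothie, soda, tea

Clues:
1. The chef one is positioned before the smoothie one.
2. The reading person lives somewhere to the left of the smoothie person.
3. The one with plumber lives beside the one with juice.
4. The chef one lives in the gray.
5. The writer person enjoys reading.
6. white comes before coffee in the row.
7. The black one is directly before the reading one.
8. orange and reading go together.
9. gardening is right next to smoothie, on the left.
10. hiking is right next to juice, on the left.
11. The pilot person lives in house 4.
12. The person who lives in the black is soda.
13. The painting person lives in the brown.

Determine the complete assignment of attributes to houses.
Solution:

House | Color | Job | Hobby | Drink
-----------------------------------
  1   | black | plumber | hiking | soda
  2   | orange | writer | reading | juice
  3   | gray | chef | gardening | tea
  4   | white | pilot | cooking | smoothie
  5   | brown | nurse | painting | coffee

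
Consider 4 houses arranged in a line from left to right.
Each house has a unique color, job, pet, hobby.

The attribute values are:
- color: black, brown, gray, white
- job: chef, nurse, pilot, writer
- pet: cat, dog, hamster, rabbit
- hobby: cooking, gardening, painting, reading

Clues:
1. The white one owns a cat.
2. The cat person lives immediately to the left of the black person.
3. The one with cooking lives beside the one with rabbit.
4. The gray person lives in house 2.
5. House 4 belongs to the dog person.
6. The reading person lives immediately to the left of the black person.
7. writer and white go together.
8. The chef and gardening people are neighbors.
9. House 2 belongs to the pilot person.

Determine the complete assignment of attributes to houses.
Solution:

House | Color | Job | Pet | Hobby
---------------------------------
  1   | brown | chef | hamster | cooking
  2   | gray | pilot | rabbit | gardening
  3   | white | writer | cat | reading
  4   | black | nurse | dog | painting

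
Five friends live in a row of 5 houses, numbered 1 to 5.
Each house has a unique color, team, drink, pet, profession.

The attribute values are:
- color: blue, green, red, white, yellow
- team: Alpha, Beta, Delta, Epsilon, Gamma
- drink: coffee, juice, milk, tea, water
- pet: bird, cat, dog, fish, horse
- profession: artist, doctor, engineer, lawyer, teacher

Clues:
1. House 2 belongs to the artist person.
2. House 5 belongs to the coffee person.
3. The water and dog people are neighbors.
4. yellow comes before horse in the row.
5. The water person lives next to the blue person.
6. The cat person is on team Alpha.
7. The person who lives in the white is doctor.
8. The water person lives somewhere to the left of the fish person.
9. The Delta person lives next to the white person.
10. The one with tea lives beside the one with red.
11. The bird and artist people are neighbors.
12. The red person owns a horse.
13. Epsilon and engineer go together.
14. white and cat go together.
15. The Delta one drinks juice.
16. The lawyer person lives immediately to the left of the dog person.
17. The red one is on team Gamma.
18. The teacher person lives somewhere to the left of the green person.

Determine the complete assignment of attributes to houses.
Solution:

House | Color | Team | Drink | Pet | Profession
-----------------------------------------------
  1   | yellow | Beta | water | bird | lawyer
  2   | blue | Delta | juice | dog | artist
  3   | white | Alpha | tea | cat | doctor
  4   | red | Gamma | milk | horse | teacher
  5   | green | Epsilon | coffee | fish | engineer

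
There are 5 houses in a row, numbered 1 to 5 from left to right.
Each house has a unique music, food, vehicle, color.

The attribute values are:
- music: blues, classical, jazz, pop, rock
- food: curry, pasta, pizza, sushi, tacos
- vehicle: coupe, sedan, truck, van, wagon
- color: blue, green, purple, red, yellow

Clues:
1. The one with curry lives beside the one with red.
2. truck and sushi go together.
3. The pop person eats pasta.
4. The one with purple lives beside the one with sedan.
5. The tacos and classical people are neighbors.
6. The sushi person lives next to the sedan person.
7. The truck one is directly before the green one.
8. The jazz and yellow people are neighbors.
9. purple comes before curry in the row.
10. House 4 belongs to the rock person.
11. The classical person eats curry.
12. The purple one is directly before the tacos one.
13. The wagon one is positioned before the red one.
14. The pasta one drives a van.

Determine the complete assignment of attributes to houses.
Solution:

House | Music | Food | Vehicle | Color
--------------------------------------
  1   | blues | sushi | truck | purple
  2   | jazz | tacos | sedan | green
  3   | classical | curry | wagon | yellow
  4   | rock | pizza | coupe | red
  5   | pop | pasta | van | blue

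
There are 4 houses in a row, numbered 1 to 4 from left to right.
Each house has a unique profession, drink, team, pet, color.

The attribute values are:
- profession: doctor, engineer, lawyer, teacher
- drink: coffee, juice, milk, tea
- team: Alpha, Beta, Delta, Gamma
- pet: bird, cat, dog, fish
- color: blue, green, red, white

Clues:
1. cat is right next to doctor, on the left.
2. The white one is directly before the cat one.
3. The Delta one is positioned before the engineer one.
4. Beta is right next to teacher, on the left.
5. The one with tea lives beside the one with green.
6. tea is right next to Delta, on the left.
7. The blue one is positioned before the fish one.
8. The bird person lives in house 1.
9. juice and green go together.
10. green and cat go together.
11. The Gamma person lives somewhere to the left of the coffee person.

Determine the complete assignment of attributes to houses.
Solution:

House | Profession | Drink | Team | Pet | Color
-----------------------------------------------
  1   | lawyer | tea | Beta | bird | white
  2   | teacher | juice | Delta | cat | green
  3   | doctor | milk | Gamma | dog | blue
  4   | engineer | coffee | Alpha | fish | red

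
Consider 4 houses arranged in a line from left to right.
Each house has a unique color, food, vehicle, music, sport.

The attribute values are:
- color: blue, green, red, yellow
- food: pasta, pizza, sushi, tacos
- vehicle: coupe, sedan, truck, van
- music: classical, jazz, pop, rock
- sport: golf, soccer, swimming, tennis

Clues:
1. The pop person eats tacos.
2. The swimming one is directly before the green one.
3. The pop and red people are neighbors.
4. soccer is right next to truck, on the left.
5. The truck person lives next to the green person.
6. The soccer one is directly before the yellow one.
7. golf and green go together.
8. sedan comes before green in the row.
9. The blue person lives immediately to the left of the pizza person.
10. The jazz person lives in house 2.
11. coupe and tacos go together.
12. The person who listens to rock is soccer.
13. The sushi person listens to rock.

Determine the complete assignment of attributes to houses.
Solution:

House | Color | Food | Vehicle | Music | Sport
----------------------------------------------
  1   | blue | sushi | sedan | rock | soccer
  2   | yellow | pizza | truck | jazz | swimming
  3   | green | tacos | coupe | pop | golf
  4   | red | pasta | van | classical | tennis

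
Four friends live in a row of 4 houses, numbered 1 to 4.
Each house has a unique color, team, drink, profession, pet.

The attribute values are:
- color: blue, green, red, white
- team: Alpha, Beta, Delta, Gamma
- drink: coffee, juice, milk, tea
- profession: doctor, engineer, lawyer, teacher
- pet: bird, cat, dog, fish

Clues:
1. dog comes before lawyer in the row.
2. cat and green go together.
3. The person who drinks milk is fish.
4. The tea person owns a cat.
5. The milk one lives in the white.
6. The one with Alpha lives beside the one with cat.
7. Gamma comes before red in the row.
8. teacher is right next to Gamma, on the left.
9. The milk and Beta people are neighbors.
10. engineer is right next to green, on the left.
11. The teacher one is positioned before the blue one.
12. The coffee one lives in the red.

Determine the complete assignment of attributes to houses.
Solution:

House | Color | Team | Drink | Profession | Pet
-----------------------------------------------
  1   | white | Alpha | milk | engineer | fish
  2   | green | Beta | tea | teacher | cat
  3   | blue | Gamma | juice | doctor | dog
  4   | red | Delta | coffee | lawyer | bird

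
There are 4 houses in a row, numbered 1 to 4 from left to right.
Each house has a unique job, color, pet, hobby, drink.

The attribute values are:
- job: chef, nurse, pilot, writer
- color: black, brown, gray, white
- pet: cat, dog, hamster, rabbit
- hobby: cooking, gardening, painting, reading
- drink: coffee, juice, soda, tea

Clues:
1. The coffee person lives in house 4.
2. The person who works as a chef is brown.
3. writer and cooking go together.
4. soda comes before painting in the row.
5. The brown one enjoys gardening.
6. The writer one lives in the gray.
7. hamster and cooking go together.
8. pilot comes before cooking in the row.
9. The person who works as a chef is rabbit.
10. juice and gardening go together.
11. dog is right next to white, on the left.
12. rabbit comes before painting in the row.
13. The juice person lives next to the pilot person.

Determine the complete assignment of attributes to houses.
Solution:

House | Job | Color | Pet | Hobby | Drink
-----------------------------------------
  1   | chef | brown | rabbit | gardening | juice
  2   | pilot | black | dog | reading | soda
  3   | nurse | white | cat | painting | tea
  4   | writer | gray | hamster | cooking | coffee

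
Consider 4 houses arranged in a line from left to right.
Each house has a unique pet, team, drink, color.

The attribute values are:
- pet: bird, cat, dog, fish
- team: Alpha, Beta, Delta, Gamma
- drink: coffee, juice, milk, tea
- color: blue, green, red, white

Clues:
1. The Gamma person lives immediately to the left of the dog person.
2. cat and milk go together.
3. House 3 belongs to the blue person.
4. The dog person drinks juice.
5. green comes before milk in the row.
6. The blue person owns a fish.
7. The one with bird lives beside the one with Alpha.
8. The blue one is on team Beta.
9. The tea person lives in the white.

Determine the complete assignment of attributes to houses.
Solution:

House | Pet | Team | Drink | Color
----------------------------------
  1   | bird | Gamma | tea | white
  2   | dog | Alpha | juice | green
  3   | fish | Beta | coffee | blue
  4   | cat | Delta | milk | red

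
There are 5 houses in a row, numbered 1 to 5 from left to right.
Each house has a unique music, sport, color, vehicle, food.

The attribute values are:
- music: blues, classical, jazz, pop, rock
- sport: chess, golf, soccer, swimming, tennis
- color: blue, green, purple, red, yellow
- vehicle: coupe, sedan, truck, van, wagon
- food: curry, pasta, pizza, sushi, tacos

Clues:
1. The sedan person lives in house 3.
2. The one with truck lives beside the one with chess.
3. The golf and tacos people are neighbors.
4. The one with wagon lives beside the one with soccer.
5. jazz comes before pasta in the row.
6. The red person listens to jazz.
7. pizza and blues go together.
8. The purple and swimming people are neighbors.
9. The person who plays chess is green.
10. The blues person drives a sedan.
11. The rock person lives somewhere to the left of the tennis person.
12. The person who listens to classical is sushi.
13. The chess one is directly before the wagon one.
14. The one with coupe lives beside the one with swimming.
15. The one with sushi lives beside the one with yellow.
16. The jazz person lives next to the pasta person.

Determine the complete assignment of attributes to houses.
Solution:

House | Music | Sport | Color | Vehicle | Food
----------------------------------------------
  1   | classical | golf | purple | coupe | sushi
  2   | rock | swimming | yellow | truck | tacos
  3   | blues | chess | green | sedan | pizza
  4   | jazz | tennis | red | wagon | curry
  5   | pop | soccer | blue | van | pasta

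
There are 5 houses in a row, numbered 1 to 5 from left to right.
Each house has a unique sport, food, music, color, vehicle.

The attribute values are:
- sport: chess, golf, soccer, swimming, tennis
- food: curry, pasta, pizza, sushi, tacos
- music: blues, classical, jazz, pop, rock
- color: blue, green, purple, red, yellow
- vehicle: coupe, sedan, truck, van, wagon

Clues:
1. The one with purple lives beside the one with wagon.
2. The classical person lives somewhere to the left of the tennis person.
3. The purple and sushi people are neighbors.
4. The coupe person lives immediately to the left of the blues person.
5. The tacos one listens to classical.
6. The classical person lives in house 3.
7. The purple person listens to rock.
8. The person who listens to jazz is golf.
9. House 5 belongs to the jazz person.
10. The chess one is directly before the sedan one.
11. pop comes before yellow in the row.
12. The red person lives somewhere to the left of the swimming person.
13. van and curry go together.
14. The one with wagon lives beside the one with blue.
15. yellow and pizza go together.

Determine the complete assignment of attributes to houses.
Solution:

House | Sport | Food | Music | Color | Vehicle
----------------------------------------------
  1   | soccer | pasta | rock | purple | coupe
  2   | chess | sushi | blues | red | wagon
  3   | swimming | tacos | classical | blue | sedan
  4   | tennis | curry | pop | green | van
  5   | golf | pizza | jazz | yellow | truck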